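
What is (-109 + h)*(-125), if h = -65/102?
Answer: 1397875/102 ≈ 13705.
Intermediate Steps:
h = -65/102 (h = -65*1/102 = -65/102 ≈ -0.63725)
(-109 + h)*(-125) = (-109 - 65/102)*(-125) = -11183/102*(-125) = 1397875/102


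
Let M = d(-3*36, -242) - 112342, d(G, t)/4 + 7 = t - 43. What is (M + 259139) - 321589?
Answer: -175960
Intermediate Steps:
d(G, t) = -200 + 4*t (d(G, t) = -28 + 4*(t - 43) = -28 + 4*(-43 + t) = -28 + (-172 + 4*t) = -200 + 4*t)
M = -113510 (M = (-200 + 4*(-242)) - 112342 = (-200 - 968) - 112342 = -1168 - 112342 = -113510)
(M + 259139) - 321589 = (-113510 + 259139) - 321589 = 145629 - 321589 = -175960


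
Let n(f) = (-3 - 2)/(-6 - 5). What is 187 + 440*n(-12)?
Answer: 387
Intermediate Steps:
n(f) = 5/11 (n(f) = -5/(-11) = -5*(-1/11) = 5/11)
187 + 440*n(-12) = 187 + 440*(5/11) = 187 + 200 = 387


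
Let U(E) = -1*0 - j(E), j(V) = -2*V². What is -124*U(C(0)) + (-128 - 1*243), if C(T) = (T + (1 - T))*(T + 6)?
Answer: -9299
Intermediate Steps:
C(T) = 6 + T (C(T) = 1*(6 + T) = 6 + T)
U(E) = 2*E² (U(E) = -1*0 - (-2)*E² = 0 + 2*E² = 2*E²)
-124*U(C(0)) + (-128 - 1*243) = -248*(6 + 0)² + (-128 - 1*243) = -248*6² + (-128 - 243) = -248*36 - 371 = -124*72 - 371 = -8928 - 371 = -9299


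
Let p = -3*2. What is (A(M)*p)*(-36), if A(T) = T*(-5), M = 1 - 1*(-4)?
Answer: -5400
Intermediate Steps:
M = 5 (M = 1 + 4 = 5)
A(T) = -5*T
p = -6
(A(M)*p)*(-36) = (-5*5*(-6))*(-36) = -25*(-6)*(-36) = 150*(-36) = -5400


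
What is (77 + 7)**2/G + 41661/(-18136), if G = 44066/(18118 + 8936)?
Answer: 1730100024819/399590488 ≈ 4329.7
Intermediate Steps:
G = 22033/13527 (G = 44066/27054 = 44066*(1/27054) = 22033/13527 ≈ 1.6288)
(77 + 7)**2/G + 41661/(-18136) = (77 + 7)**2/(22033/13527) + 41661/(-18136) = 84**2*(13527/22033) + 41661*(-1/18136) = 7056*(13527/22033) - 41661/18136 = 95446512/22033 - 41661/18136 = 1730100024819/399590488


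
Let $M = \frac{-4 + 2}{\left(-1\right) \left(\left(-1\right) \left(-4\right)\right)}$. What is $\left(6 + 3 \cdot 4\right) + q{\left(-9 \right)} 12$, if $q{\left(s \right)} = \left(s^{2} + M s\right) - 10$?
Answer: $816$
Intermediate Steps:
$M = \frac{1}{2}$ ($M = - \frac{2}{\left(-1\right) 4} = - \frac{2}{-4} = \left(-2\right) \left(- \frac{1}{4}\right) = \frac{1}{2} \approx 0.5$)
$q{\left(s \right)} = -10 + s^{2} + \frac{s}{2}$ ($q{\left(s \right)} = \left(s^{2} + \frac{s}{2}\right) - 10 = -10 + s^{2} + \frac{s}{2}$)
$\left(6 + 3 \cdot 4\right) + q{\left(-9 \right)} 12 = \left(6 + 3 \cdot 4\right) + \left(-10 + \left(-9\right)^{2} + \frac{1}{2} \left(-9\right)\right) 12 = \left(6 + 12\right) + \left(-10 + 81 - \frac{9}{2}\right) 12 = 18 + \frac{133}{2} \cdot 12 = 18 + 798 = 816$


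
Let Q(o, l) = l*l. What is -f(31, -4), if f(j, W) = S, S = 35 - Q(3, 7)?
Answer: 14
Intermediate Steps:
Q(o, l) = l**2
S = -14 (S = 35 - 1*7**2 = 35 - 1*49 = 35 - 49 = -14)
f(j, W) = -14
-f(31, -4) = -1*(-14) = 14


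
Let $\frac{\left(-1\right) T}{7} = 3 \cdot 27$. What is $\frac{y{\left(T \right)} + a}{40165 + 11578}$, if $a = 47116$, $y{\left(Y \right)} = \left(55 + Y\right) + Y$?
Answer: $\frac{46037}{51743} \approx 0.88972$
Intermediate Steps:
$T = -567$ ($T = - 7 \cdot 3 \cdot 27 = \left(-7\right) 81 = -567$)
$y{\left(Y \right)} = 55 + 2 Y$
$\frac{y{\left(T \right)} + a}{40165 + 11578} = \frac{\left(55 + 2 \left(-567\right)\right) + 47116}{40165 + 11578} = \frac{\left(55 - 1134\right) + 47116}{51743} = \left(-1079 + 47116\right) \frac{1}{51743} = 46037 \cdot \frac{1}{51743} = \frac{46037}{51743}$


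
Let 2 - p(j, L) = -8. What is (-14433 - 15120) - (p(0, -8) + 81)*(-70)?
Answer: -23183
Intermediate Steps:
p(j, L) = 10 (p(j, L) = 2 - 1*(-8) = 2 + 8 = 10)
(-14433 - 15120) - (p(0, -8) + 81)*(-70) = (-14433 - 15120) - (10 + 81)*(-70) = -29553 - 91*(-70) = -29553 - 1*(-6370) = -29553 + 6370 = -23183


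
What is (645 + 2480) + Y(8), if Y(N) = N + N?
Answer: 3141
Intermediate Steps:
Y(N) = 2*N
(645 + 2480) + Y(8) = (645 + 2480) + 2*8 = 3125 + 16 = 3141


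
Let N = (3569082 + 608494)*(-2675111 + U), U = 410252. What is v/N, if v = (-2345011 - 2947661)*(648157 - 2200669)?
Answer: -8778778624/10108569019 ≈ -0.86845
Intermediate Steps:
N = -9461620601784 (N = (3569082 + 608494)*(-2675111 + 410252) = 4177576*(-2264859) = -9461620601784)
v = 8216936792064 (v = -5292672*(-1552512) = 8216936792064)
v/N = 8216936792064/(-9461620601784) = 8216936792064*(-1/9461620601784) = -8778778624/10108569019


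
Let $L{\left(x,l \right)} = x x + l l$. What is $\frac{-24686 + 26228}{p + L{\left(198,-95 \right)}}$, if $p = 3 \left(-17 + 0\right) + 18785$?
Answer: $\frac{514}{22321} \approx 0.023028$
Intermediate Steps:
$p = 18734$ ($p = 3 \left(-17\right) + 18785 = -51 + 18785 = 18734$)
$L{\left(x,l \right)} = l^{2} + x^{2}$ ($L{\left(x,l \right)} = x^{2} + l^{2} = l^{2} + x^{2}$)
$\frac{-24686 + 26228}{p + L{\left(198,-95 \right)}} = \frac{-24686 + 26228}{18734 + \left(\left(-95\right)^{2} + 198^{2}\right)} = \frac{1542}{18734 + \left(9025 + 39204\right)} = \frac{1542}{18734 + 48229} = \frac{1542}{66963} = 1542 \cdot \frac{1}{66963} = \frac{514}{22321}$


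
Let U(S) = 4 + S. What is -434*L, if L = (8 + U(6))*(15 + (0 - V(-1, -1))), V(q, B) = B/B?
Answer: -109368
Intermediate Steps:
V(q, B) = 1
L = 252 (L = (8 + (4 + 6))*(15 + (0 - 1*1)) = (8 + 10)*(15 + (0 - 1)) = 18*(15 - 1) = 18*14 = 252)
-434*L = -434*252 = -109368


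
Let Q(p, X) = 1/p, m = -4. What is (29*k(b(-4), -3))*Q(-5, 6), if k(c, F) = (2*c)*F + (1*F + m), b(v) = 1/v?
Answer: 319/10 ≈ 31.900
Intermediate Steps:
Q(p, X) = 1/p
k(c, F) = -4 + F + 2*F*c (k(c, F) = (2*c)*F + (1*F - 4) = 2*F*c + (F - 4) = 2*F*c + (-4 + F) = -4 + F + 2*F*c)
(29*k(b(-4), -3))*Q(-5, 6) = (29*(-4 - 3 + 2*(-3)/(-4)))/(-5) = (29*(-4 - 3 + 2*(-3)*(-¼)))*(-⅕) = (29*(-4 - 3 + 3/2))*(-⅕) = (29*(-11/2))*(-⅕) = -319/2*(-⅕) = 319/10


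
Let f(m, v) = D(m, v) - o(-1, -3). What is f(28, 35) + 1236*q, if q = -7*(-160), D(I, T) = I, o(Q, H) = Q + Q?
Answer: 1384350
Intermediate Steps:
o(Q, H) = 2*Q
f(m, v) = 2 + m (f(m, v) = m - 2*(-1) = m - 1*(-2) = m + 2 = 2 + m)
q = 1120
f(28, 35) + 1236*q = (2 + 28) + 1236*1120 = 30 + 1384320 = 1384350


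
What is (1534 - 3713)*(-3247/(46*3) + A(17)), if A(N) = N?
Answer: 1963279/138 ≈ 14227.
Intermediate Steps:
(1534 - 3713)*(-3247/(46*3) + A(17)) = (1534 - 3713)*(-3247/(46*3) + 17) = -2179*(-3247/138 + 17) = -2179*(-901/138) = 1963279/138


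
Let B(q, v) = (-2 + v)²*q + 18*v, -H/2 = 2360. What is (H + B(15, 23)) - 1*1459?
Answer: 850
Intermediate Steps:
H = -4720 (H = -2*2360 = -4720)
B(q, v) = 18*v + q*(-2 + v)² (B(q, v) = q*(-2 + v)² + 18*v = 18*v + q*(-2 + v)²)
(H + B(15, 23)) - 1*1459 = (-4720 + (18*23 + 15*(-2 + 23)²)) - 1*1459 = (-4720 + (414 + 15*21²)) - 1459 = (-4720 + (414 + 15*441)) - 1459 = (-4720 + (414 + 6615)) - 1459 = (-4720 + 7029) - 1459 = 2309 - 1459 = 850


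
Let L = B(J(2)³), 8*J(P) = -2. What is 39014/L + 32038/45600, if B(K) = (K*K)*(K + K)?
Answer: -116591060566381/22800 ≈ -5.1136e+9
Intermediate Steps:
J(P) = -¼ (J(P) = (⅛)*(-2) = -¼)
B(K) = 2*K³ (B(K) = K²*(2*K) = 2*K³)
L = -1/131072 (L = 2*((-¼)³)³ = 2*(-1/64)³ = 2*(-1/262144) = -1/131072 ≈ -7.6294e-6)
39014/L + 32038/45600 = 39014/(-1/131072) + 32038/45600 = 39014*(-131072) + 32038*(1/45600) = -5113643008 + 16019/22800 = -116591060566381/22800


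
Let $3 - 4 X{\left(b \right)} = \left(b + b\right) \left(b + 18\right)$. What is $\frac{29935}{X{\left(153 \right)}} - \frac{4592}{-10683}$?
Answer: $- \frac{346305068}{186322203} \approx -1.8586$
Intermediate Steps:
$X{\left(b \right)} = \frac{3}{4} - \frac{b \left(18 + b\right)}{2}$ ($X{\left(b \right)} = \frac{3}{4} - \frac{\left(b + b\right) \left(b + 18\right)}{4} = \frac{3}{4} - \frac{2 b \left(18 + b\right)}{4} = \frac{3}{4} - \frac{b \left(18 + b\right)}{2}$)
$\frac{29935}{X{\left(153 \right)}} - \frac{4592}{-10683} = \frac{29935}{\frac{3}{4} - 1377 - \frac{153^{2}}{2}} - \frac{4592}{-10683} = \frac{29935}{\frac{3}{4} - 1377 - \frac{23409}{2}} - - \frac{4592}{10683} = \frac{29935}{\frac{3}{4} - 1377 - \frac{23409}{2}} + \frac{4592}{10683} = \frac{29935}{- \frac{52323}{4}} + \frac{4592}{10683} = 29935 \left(- \frac{4}{52323}\right) + \frac{4592}{10683} = - \frac{119740}{52323} + \frac{4592}{10683} = - \frac{346305068}{186322203}$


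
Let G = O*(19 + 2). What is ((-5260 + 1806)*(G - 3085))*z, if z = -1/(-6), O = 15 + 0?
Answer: 4783790/3 ≈ 1.5946e+6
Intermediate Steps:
O = 15
G = 315 (G = 15*(19 + 2) = 15*21 = 315)
z = ⅙ (z = -1*(-⅙) = ⅙ ≈ 0.16667)
((-5260 + 1806)*(G - 3085))*z = ((-5260 + 1806)*(315 - 3085))*(⅙) = -3454*(-2770)*(⅙) = 9567580*(⅙) = 4783790/3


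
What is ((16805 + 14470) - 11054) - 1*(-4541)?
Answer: 24762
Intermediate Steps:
((16805 + 14470) - 11054) - 1*(-4541) = (31275 - 11054) + 4541 = 20221 + 4541 = 24762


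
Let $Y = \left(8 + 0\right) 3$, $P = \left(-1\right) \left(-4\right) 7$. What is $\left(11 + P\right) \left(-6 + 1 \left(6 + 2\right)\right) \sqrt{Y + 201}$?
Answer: $1170$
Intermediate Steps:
$P = 28$ ($P = 4 \cdot 7 = 28$)
$Y = 24$ ($Y = 8 \cdot 3 = 24$)
$\left(11 + P\right) \left(-6 + 1 \left(6 + 2\right)\right) \sqrt{Y + 201} = \left(11 + 28\right) \left(-6 + 1 \left(6 + 2\right)\right) \sqrt{24 + 201} = 39 \left(-6 + 1 \cdot 8\right) \sqrt{225} = 39 \left(-6 + 8\right) 15 = 39 \cdot 2 \cdot 15 = 78 \cdot 15 = 1170$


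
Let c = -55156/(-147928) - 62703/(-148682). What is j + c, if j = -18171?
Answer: -24977480836090/1374639431 ≈ -18170.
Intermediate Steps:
c = 1092264611/1374639431 (c = -55156*(-1/147928) - 62703*(-1/148682) = 13789/36982 + 62703/148682 = 1092264611/1374639431 ≈ 0.79458)
j + c = -18171 + 1092264611/1374639431 = -24977480836090/1374639431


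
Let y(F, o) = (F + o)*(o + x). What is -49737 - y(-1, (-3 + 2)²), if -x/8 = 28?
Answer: -49737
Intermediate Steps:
x = -224 (x = -8*28 = -224)
y(F, o) = (-224 + o)*(F + o) (y(F, o) = (F + o)*(o - 224) = (F + o)*(-224 + o) = (-224 + o)*(F + o))
-49737 - y(-1, (-3 + 2)²) = -49737 - (((-3 + 2)²)² - 224*(-1) - 224*(-3 + 2)² - (-3 + 2)²) = -49737 - (((-1)²)² + 224 - 224*(-1)² - 1*(-1)²) = -49737 - (1² + 224 - 224*1 - 1*1) = -49737 - (1 + 224 - 224 - 1) = -49737 - 1*0 = -49737 + 0 = -49737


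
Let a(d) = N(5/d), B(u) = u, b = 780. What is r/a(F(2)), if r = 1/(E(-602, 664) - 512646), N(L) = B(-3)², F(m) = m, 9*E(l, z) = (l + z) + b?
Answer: -1/4612972 ≈ -2.1678e-7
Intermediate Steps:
E(l, z) = 260/3 + l/9 + z/9 (E(l, z) = ((l + z) + 780)/9 = (780 + l + z)/9 = 260/3 + l/9 + z/9)
N(L) = 9 (N(L) = (-3)² = 9)
r = -9/4612972 (r = 1/((260/3 + (⅑)*(-602) + (⅑)*664) - 512646) = 1/((260/3 - 602/9 + 664/9) - 512646) = 1/(842/9 - 512646) = 1/(-4612972/9) = -9/4612972 ≈ -1.9510e-6)
a(d) = 9
r/a(F(2)) = -9/4612972/9 = -9/4612972*⅑ = -1/4612972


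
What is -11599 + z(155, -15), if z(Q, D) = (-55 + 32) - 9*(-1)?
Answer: -11613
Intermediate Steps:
z(Q, D) = -14 (z(Q, D) = -23 + 9 = -14)
-11599 + z(155, -15) = -11599 - 14 = -11613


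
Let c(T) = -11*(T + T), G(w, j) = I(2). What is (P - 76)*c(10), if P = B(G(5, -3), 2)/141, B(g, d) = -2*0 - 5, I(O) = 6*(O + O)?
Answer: 2358620/141 ≈ 16728.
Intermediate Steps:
I(O) = 12*O (I(O) = 6*(2*O) = 12*O)
G(w, j) = 24 (G(w, j) = 12*2 = 24)
c(T) = -22*T
B(g, d) = -5 (B(g, d) = 0 - 5 = -5)
P = -5/141 ≈ -0.035461
(P - 76)*c(10) = (-5/141 - 76)*(-22*10) = -10721/141*(-220) = 2358620/141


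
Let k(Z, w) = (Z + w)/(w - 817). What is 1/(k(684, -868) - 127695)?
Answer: -1685/215165891 ≈ -7.8312e-6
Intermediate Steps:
k(Z, w) = (Z + w)/(-817 + w)
1/(k(684, -868) - 127695) = 1/((684 - 868)/(-817 - 868) - 127695) = 1/(-184/(-1685) - 127695) = 1/(-1/1685*(-184) - 127695) = 1/(184/1685 - 127695) = 1/(-215165891/1685) = -1685/215165891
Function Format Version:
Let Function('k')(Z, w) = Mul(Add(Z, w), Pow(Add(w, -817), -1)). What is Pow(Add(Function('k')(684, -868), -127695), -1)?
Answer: Rational(-1685, 215165891) ≈ -7.8312e-6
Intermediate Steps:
Function('k')(Z, w) = Mul(Pow(Add(-817, w), -1), Add(Z, w)) (Function('k')(Z, w) = Mul(Add(Z, w), Pow(Add(-817, w), -1)) = Mul(Pow(Add(-817, w), -1), Add(Z, w)))
Pow(Add(Function('k')(684, -868), -127695), -1) = Pow(Add(Mul(Pow(Add(-817, -868), -1), Add(684, -868)), -127695), -1) = Pow(Add(Mul(Pow(-1685, -1), -184), -127695), -1) = Pow(Add(Mul(Rational(-1, 1685), -184), -127695), -1) = Pow(Add(Rational(184, 1685), -127695), -1) = Pow(Rational(-215165891, 1685), -1) = Rational(-1685, 215165891)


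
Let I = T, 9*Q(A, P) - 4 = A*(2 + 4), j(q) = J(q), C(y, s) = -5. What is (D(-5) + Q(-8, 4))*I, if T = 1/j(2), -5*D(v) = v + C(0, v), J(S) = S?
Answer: -13/9 ≈ -1.4444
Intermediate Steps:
j(q) = q
Q(A, P) = 4/9 + 2*A/3 (Q(A, P) = 4/9 + (A*(2 + 4))/9 = 4/9 + (A*6)/9 = 4/9 + (6*A)/9 = 4/9 + 2*A/3)
D(v) = 1 - v/5 (D(v) = -(v - 5)/5 = -(-5 + v)/5 = 1 - v/5)
T = ½ (T = 1/2 = ½ ≈ 0.50000)
I = ½ ≈ 0.50000
(D(-5) + Q(-8, 4))*I = ((1 - ⅕*(-5)) + (4/9 + (⅔)*(-8)))*(½) = ((1 + 1) + (4/9 - 16/3))*(½) = (2 - 44/9)*(½) = -26/9*½ = -13/9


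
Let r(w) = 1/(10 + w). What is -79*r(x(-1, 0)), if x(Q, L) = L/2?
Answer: -79/10 ≈ -7.9000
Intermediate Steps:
x(Q, L) = L/2
-79*r(x(-1, 0)) = -79/(10 + (½)*0) = -79/(10 + 0) = -79/10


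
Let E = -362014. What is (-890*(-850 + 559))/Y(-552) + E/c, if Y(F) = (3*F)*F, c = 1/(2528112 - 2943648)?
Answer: 22918288431676573/152352 ≈ 1.5043e+11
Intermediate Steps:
c = -1/415536 (c = 1/(-415536) = -1/415536 ≈ -2.4065e-6)
Y(F) = 3*F**2
(-890*(-850 + 559))/Y(-552) + E/c = (-890*(-850 + 559))/((3*(-552)**2)) - 362014/(-1/415536) = (-890*(-291))/((3*304704)) - 362014*(-415536) = 258990/914112 + 150429849504 = 258990*(1/914112) + 150429849504 = 43165/152352 + 150429849504 = 22918288431676573/152352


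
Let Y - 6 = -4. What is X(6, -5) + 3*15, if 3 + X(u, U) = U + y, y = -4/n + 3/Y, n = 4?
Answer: 75/2 ≈ 37.500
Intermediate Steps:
Y = 2 (Y = 6 - 4 = 2)
y = 1/2 (y = -4/4 + 3/2 = -4*1/4 + 3*(1/2) = -1 + 3/2 = 1/2 ≈ 0.50000)
X(u, U) = -5/2 + U (X(u, U) = -3 + (U + 1/2) = -3 + (1/2 + U) = -5/2 + U)
X(6, -5) + 3*15 = (-5/2 - 5) + 3*15 = -15/2 + 45 = 75/2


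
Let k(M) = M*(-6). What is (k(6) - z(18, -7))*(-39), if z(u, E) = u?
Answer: 2106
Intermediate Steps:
k(M) = -6*M
(k(6) - z(18, -7))*(-39) = (-6*6 - 1*18)*(-39) = (-36 - 18)*(-39) = -54*(-39) = 2106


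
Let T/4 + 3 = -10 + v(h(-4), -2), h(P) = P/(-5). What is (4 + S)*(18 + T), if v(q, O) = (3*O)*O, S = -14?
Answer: -140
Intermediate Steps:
h(P) = -P/5 (h(P) = P*(-⅕) = -P/5)
v(q, O) = 3*O²
T = -4 (T = -12 + 4*(-10 + 3*(-2)²) = -12 + 4*(-10 + 3*4) = -12 + 4*(-10 + 12) = -12 + 4*2 = -12 + 8 = -4)
(4 + S)*(18 + T) = (4 - 14)*(18 - 4) = -10*14 = -140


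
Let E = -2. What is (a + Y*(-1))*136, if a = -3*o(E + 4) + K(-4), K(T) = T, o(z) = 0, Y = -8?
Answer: 544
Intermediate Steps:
a = -4 (a = -3*0 - 4 = 0 - 4 = -4)
(a + Y*(-1))*136 = (-4 - 8*(-1))*136 = (-4 + 8)*136 = 4*136 = 544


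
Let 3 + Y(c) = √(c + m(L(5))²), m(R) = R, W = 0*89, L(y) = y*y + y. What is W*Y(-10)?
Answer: 0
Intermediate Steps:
L(y) = y + y² (L(y) = y² + y = y + y²)
W = 0
Y(c) = -3 + √(900 + c) (Y(c) = -3 + √(c + (5*(1 + 5))²) = -3 + √(c + (5*6)²) = -3 + √(c + 30²) = -3 + √(c + 900) = -3 + √(900 + c))
W*Y(-10) = 0*(-3 + √(900 - 10)) = 0*(-3 + √890) = 0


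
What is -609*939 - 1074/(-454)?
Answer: -129809640/227 ≈ -5.7185e+5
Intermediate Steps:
-609*939 - 1074/(-454) = -571851 - 1074*(-1/454) = -571851 + 537/227 = -129809640/227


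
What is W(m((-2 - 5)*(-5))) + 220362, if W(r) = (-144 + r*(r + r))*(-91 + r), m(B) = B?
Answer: 91226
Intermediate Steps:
W(r) = (-144 + 2*r**2)*(-91 + r) (W(r) = (-144 + r*(2*r))*(-91 + r) = (-144 + 2*r**2)*(-91 + r))
W(m((-2 - 5)*(-5))) + 220362 = (13104 - 182*25*(-2 - 5)**2 - 144*(-2 - 5)*(-5) + 2*((-2 - 5)*(-5))**3) + 220362 = (13104 - 182*(-7*(-5))**2 - (-1008)*(-5) + 2*(-7*(-5))**3) + 220362 = (13104 - 182*35**2 - 144*35 + 2*35**3) + 220362 = (13104 - 182*1225 - 5040 + 2*42875) + 220362 = (13104 - 222950 - 5040 + 85750) + 220362 = -129136 + 220362 = 91226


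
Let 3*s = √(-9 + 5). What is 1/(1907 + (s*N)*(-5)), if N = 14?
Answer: 17163/32749441 + 420*I/32749441 ≈ 0.00052407 + 1.2825e-5*I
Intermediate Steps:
s = 2*I/3 (s = √(-9 + 5)/3 = √(-4)/3 = (2*I)/3 = 2*I/3 ≈ 0.66667*I)
1/(1907 + (s*N)*(-5)) = 1/(1907 + ((2*I/3)*14)*(-5)) = 1/(1907 + (28*I/3)*(-5)) = 1/(1907 - 140*I/3) = 9*(1907 + 140*I/3)/32749441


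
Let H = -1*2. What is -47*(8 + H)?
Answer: -282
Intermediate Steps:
H = -2
-47*(8 + H) = -47*(8 - 2) = -47*6 = -282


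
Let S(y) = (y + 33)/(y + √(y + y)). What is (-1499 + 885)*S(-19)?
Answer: 1228/3 + 1228*I*√38/57 ≈ 409.33 + 132.81*I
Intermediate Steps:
S(y) = (33 + y)/(y + √2*√y) (S(y) = (33 + y)/(y + √(2*y)) = (33 + y)/(y + √2*√y))
(-1499 + 885)*S(-19) = (-1499 + 885)*((33 - 19)/(-19 + √2*√(-19))) = -614*14/(-19 + √2*(I*√19)) = -614*14/(-19 + I*√38) = -8596/(-19 + I*√38)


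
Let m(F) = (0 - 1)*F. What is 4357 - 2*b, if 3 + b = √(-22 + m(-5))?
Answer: 4363 - 2*I*√17 ≈ 4363.0 - 8.2462*I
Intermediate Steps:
m(F) = -F
b = -3 + I*√17 (b = -3 + √(-22 - 1*(-5)) = -3 + √(-22 + 5) = -3 + √(-17) = -3 + I*√17 ≈ -3.0 + 4.1231*I)
4357 - 2*b = 4357 - 2*(-3 + I*√17) = 4357 + (6 - 2*I*√17) = 4363 - 2*I*√17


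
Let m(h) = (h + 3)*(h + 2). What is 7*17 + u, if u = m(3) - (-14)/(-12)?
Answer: 887/6 ≈ 147.83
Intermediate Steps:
m(h) = (2 + h)*(3 + h) (m(h) = (3 + h)*(2 + h) = (2 + h)*(3 + h))
u = 173/6 (u = (6 + 3² + 5*3) - (-14)/(-12) = (6 + 9 + 15) - (-14)*(-1)/12 = 30 - 1*7/6 = 30 - 7/6 = 173/6 ≈ 28.833)
7*17 + u = 7*17 + 173/6 = 119 + 173/6 = 887/6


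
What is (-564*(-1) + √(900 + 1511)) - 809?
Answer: -245 + √2411 ≈ -195.90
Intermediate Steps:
(-564*(-1) + √(900 + 1511)) - 809 = (564 + √2411) - 809 = -245 + √2411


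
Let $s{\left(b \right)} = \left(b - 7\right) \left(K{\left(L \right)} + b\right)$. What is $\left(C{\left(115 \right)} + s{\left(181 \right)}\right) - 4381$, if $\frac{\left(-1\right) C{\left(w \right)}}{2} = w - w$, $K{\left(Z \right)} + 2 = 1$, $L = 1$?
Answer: $26939$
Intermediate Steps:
$K{\left(Z \right)} = -1$ ($K{\left(Z \right)} = -2 + 1 = -1$)
$s{\left(b \right)} = \left(-1 + b\right) \left(-7 + b\right)$ ($s{\left(b \right)} = \left(b - 7\right) \left(-1 + b\right) = \left(-7 + b\right) \left(-1 + b\right) = \left(-1 + b\right) \left(-7 + b\right)$)
$C{\left(w \right)} = 0$ ($C{\left(w \right)} = - 2 \left(w - w\right) = \left(-2\right) 0 = 0$)
$\left(C{\left(115 \right)} + s{\left(181 \right)}\right) - 4381 = \left(0 + \left(7 + 181^{2} - 1448\right)\right) - 4381 = \left(0 + \left(7 + 32761 - 1448\right)\right) - 4381 = \left(0 + 31320\right) - 4381 = 31320 - 4381 = 26939$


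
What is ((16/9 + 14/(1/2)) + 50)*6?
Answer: 1436/3 ≈ 478.67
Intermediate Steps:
((16/9 + 14/(1/2)) + 50)*6 = ((16*(⅑) + 14/(½)) + 50)*6 = ((16/9 + 14*2) + 50)*6 = ((16/9 + 28) + 50)*6 = (268/9 + 50)*6 = (718/9)*6 = 1436/3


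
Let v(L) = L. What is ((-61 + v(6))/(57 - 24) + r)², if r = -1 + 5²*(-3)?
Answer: 54289/9 ≈ 6032.1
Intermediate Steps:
r = -76 (r = -1 + 25*(-3) = -1 - 75 = -76)
((-61 + v(6))/(57 - 24) + r)² = ((-61 + 6)/(57 - 24) - 76)² = (-55/33 - 76)² = (-55*1/33 - 76)² = (-5/3 - 76)² = (-233/3)² = 54289/9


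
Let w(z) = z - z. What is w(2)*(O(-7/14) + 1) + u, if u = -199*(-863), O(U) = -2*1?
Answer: 171737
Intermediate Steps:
w(z) = 0
O(U) = -2
u = 171737
w(2)*(O(-7/14) + 1) + u = 0*(-2 + 1) + 171737 = 0*(-1) + 171737 = 0 + 171737 = 171737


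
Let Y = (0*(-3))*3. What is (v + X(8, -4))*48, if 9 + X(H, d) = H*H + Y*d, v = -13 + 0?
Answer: 2016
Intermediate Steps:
Y = 0 (Y = 0*3 = 0)
v = -13
X(H, d) = -9 + H**2 (X(H, d) = -9 + (H*H + 0*d) = -9 + (H**2 + 0) = -9 + H**2)
(v + X(8, -4))*48 = (-13 + (-9 + 8**2))*48 = (-13 + (-9 + 64))*48 = (-13 + 55)*48 = 42*48 = 2016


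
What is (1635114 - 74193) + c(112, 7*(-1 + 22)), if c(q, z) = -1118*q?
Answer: 1435705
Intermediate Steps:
c(q, z) = -1118*q
(1635114 - 74193) + c(112, 7*(-1 + 22)) = (1635114 - 74193) - 1118*112 = 1560921 - 125216 = 1435705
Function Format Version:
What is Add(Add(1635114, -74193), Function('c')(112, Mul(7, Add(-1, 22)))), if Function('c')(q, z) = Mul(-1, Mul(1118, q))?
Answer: 1435705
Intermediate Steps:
Function('c')(q, z) = Mul(-1118, q)
Add(Add(1635114, -74193), Function('c')(112, Mul(7, Add(-1, 22)))) = Add(Add(1635114, -74193), Mul(-1118, 112)) = Add(1560921, -125216) = 1435705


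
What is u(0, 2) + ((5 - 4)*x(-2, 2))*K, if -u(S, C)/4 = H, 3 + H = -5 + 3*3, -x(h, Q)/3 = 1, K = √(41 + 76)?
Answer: -4 - 9*√13 ≈ -36.450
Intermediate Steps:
K = 3*√13 (K = √117 = 3*√13 ≈ 10.817)
x(h, Q) = -3 (x(h, Q) = -3*1 = -3)
H = 1 (H = -3 + (-5 + 3*3) = -3 + (-5 + 9) = -3 + 4 = 1)
u(S, C) = -4 (u(S, C) = -4*1 = -4)
u(0, 2) + ((5 - 4)*x(-2, 2))*K = -4 + ((5 - 4)*(-3))*(3*√13) = -4 + (1*(-3))*(3*√13) = -4 - 9*√13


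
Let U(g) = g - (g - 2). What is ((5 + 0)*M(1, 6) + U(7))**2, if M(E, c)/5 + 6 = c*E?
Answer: 4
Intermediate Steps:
M(E, c) = -30 + 5*E*c (M(E, c) = -30 + 5*(c*E) = -30 + 5*(E*c) = -30 + 5*E*c)
U(g) = 2 (U(g) = g - (-2 + g) = g + (2 - g) = 2)
((5 + 0)*M(1, 6) + U(7))**2 = ((5 + 0)*(-30 + 5*1*6) + 2)**2 = (5*(-30 + 30) + 2)**2 = (5*0 + 2)**2 = (0 + 2)**2 = 2**2 = 4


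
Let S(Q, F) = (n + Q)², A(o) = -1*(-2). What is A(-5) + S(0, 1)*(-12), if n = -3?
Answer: -106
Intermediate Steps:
A(o) = 2
S(Q, F) = (-3 + Q)²
A(-5) + S(0, 1)*(-12) = 2 + (-3 + 0)²*(-12) = 2 + (-3)²*(-12) = 2 + 9*(-12) = 2 - 108 = -106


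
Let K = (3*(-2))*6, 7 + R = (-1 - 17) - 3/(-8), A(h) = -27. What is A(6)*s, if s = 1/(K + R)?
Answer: 216/485 ≈ 0.44536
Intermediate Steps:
R = -197/8 (R = -7 + ((-1 - 17) - 3/(-8)) = -7 + (-18 - 3*(-⅛)) = -7 + (-18 + 3/8) = -7 - 141/8 = -197/8 ≈ -24.625)
K = -36 (K = -6*6 = -36)
s = -8/485 (s = 1/(-36 - 197/8) = 1/(-485/8) = -8/485 ≈ -0.016495)
A(6)*s = -27*(-8/485) = 216/485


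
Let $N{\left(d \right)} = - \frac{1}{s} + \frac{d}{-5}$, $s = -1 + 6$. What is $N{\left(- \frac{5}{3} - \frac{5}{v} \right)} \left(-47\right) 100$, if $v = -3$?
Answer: $940$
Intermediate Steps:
$s = 5$
$N{\left(d \right)} = - \frac{1}{5} - \frac{d}{5}$ ($N{\left(d \right)} = - \frac{1}{5} + \frac{d}{-5} = \left(-1\right) \frac{1}{5} + d \left(- \frac{1}{5}\right) = - \frac{1}{5} - \frac{d}{5}$)
$N{\left(- \frac{5}{3} - \frac{5}{v} \right)} \left(-47\right) 100 = \left(- \frac{1}{5} - \frac{- \frac{5}{3} - \frac{5}{-3}}{5}\right) \left(-47\right) 100 = \left(- \frac{1}{5} - \frac{\left(-5\right) \frac{1}{3} - - \frac{5}{3}}{5}\right) \left(-47\right) 100 = \left(- \frac{1}{5} - \frac{- \frac{5}{3} + \frac{5}{3}}{5}\right) \left(-47\right) 100 = \left(- \frac{1}{5} - 0\right) \left(-47\right) 100 = \left(- \frac{1}{5} + 0\right) \left(-47\right) 100 = \left(- \frac{1}{5}\right) \left(-47\right) 100 = \frac{47}{5} \cdot 100 = 940$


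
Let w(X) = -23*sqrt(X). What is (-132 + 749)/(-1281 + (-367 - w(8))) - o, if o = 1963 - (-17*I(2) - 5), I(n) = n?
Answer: -678723020/338959 - 14191*sqrt(2)/1355836 ≈ -2002.4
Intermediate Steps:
o = 2002 (o = 1963 - (-17*2 - 5) = 1963 - (-34 - 5) = 1963 - 1*(-39) = 1963 + 39 = 2002)
(-132 + 749)/(-1281 + (-367 - w(8))) - o = (-132 + 749)/(-1281 + (-367 - (-23)*sqrt(8))) - 1*2002 = 617/(-1281 + (-367 - (-23)*2*sqrt(2))) - 2002 = 617/(-1281 + (-367 - (-46)*sqrt(2))) - 2002 = 617/(-1281 + (-367 + 46*sqrt(2))) - 2002 = 617/(-1648 + 46*sqrt(2)) - 2002 = -2002 + 617/(-1648 + 46*sqrt(2))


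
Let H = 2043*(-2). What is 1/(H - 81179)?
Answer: -1/85265 ≈ -1.1728e-5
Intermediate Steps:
H = -4086
1/(H - 81179) = 1/(-4086 - 81179) = 1/(-85265) = -1/85265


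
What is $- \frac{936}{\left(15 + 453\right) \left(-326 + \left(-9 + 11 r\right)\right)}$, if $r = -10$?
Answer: $\frac{2}{445} \approx 0.0044944$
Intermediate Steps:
$- \frac{936}{\left(15 + 453\right) \left(-326 + \left(-9 + 11 r\right)\right)} = - \frac{936}{\left(15 + 453\right) \left(-326 + \left(-9 + 11 \left(-10\right)\right)\right)} = - \frac{936}{468 \left(-326 - 119\right)} = - \frac{936}{468 \left(-445\right)} = - \frac{936}{-208260} = \left(-936\right) \left(- \frac{1}{208260}\right) = \frac{2}{445}$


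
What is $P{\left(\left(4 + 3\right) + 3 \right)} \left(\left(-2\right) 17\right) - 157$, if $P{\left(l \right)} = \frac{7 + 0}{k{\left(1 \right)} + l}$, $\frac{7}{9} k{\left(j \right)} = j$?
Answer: $- \frac{14069}{79} \approx -178.09$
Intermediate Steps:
$k{\left(j \right)} = \frac{9 j}{7}$
$P{\left(l \right)} = \frac{7}{\frac{9}{7} + l}$ ($P{\left(l \right)} = \frac{7 + 0}{\frac{9}{7} \cdot 1 + l} = \frac{7}{\frac{9}{7} + l}$)
$P{\left(\left(4 + 3\right) + 3 \right)} \left(\left(-2\right) 17\right) - 157 = \frac{49}{9 + 7 \left(\left(4 + 3\right) + 3\right)} \left(\left(-2\right) 17\right) - 157 = \frac{49}{9 + 7 \left(7 + 3\right)} \left(-34\right) - 157 = \frac{49}{9 + 7 \cdot 10} \left(-34\right) - 157 = \frac{49}{9 + 70} \left(-34\right) - 157 = \frac{49}{79} \left(-34\right) - 157 = - \frac{1666}{79} - 157 = - \frac{14069}{79}$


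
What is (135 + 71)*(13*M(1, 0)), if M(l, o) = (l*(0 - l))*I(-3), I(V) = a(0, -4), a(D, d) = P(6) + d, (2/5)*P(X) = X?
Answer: -29458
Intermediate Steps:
P(X) = 5*X/2
a(D, d) = 15 + d (a(D, d) = (5/2)*6 + d = 15 + d)
I(V) = 11 (I(V) = 15 - 4 = 11)
M(l, o) = -11*l**2 (M(l, o) = (l*(0 - l))*11 = (l*(-l))*11 = -l**2*11 = -11*l**2)
(135 + 71)*(13*M(1, 0)) = (135 + 71)*(13*(-11*1**2)) = 206*(13*(-11*1)) = 206*(13*(-11)) = 206*(-143) = -29458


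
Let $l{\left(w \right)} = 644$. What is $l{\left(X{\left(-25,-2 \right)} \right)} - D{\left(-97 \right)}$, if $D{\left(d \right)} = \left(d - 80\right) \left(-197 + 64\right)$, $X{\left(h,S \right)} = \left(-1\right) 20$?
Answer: $-22897$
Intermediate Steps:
$X{\left(h,S \right)} = -20$
$D{\left(d \right)} = 10640 - 133 d$ ($D{\left(d \right)} = \left(-80 + d\right) \left(-133\right) = 10640 - 133 d$)
$l{\left(X{\left(-25,-2 \right)} \right)} - D{\left(-97 \right)} = 644 - \left(10640 - -12901\right) = 644 - \left(10640 + 12901\right) = 644 - 23541 = -22897$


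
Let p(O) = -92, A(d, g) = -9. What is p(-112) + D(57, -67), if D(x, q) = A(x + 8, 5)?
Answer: -101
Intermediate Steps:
D(x, q) = -9
p(-112) + D(57, -67) = -92 - 9 = -101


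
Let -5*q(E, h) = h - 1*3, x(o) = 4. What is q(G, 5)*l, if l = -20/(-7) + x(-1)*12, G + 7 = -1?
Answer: -712/35 ≈ -20.343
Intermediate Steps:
G = -8 (G = -7 - 1 = -8)
q(E, h) = ⅗ - h/5 (q(E, h) = -(h - 1*3)/5 = -(h - 3)/5 = -(-3 + h)/5 = ⅗ - h/5)
l = 356/7 (l = -20/(-7) + 4*12 = -20*(-⅐) + 48 = 20/7 + 48 = 356/7 ≈ 50.857)
q(G, 5)*l = (⅗ - ⅕*5)*(356/7) = (⅗ - 1)*(356/7) = -⅖*356/7 = -712/35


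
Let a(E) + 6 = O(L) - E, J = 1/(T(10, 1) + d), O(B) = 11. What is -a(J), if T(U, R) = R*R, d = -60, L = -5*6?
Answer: -296/59 ≈ -5.0170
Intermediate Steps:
L = -30
T(U, R) = R**2
J = -1/59 (J = 1/(1**2 - 60) = 1/(1 - 60) = 1/(-59) = -1/59 ≈ -0.016949)
a(E) = 5 - E (a(E) = -6 + (11 - E) = 5 - E)
-a(J) = -(5 - 1*(-1/59)) = -(5 + 1/59) = -1*296/59 = -296/59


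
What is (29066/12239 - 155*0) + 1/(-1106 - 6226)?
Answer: 213099673/89736348 ≈ 2.3747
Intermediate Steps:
(29066/12239 - 155*0) + 1/(-1106 - 6226) = (29066*(1/12239) + 0) + 1/(-7332) = (29066/12239 + 0) - 1/7332 = 29066/12239 - 1/7332 = 213099673/89736348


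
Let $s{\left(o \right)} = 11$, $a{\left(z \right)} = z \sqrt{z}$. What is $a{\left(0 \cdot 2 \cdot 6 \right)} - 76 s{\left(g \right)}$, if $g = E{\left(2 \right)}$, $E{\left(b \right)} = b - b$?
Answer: $-836$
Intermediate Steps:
$a{\left(z \right)} = z^{\frac{3}{2}}$
$E{\left(b \right)} = 0$
$g = 0$
$a{\left(0 \cdot 2 \cdot 6 \right)} - 76 s{\left(g \right)} = \left(0 \cdot 2 \cdot 6\right)^{\frac{3}{2}} - 836 = \left(0 \cdot 6\right)^{\frac{3}{2}} - 836 = 0^{\frac{3}{2}} - 836 = 0 - 836 = -836$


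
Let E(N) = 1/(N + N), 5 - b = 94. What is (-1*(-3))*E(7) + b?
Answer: -1243/14 ≈ -88.786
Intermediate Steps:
b = -89 (b = 5 - 1*94 = 5 - 94 = -89)
E(N) = 1/(2*N)
(-1*(-3))*E(7) + b = (-1*(-3))*((½)/7) - 89 = 3*((½)*(⅐)) - 89 = 3*(1/14) - 89 = 3/14 - 89 = -1243/14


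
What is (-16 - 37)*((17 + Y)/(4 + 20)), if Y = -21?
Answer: 53/6 ≈ 8.8333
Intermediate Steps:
(-16 - 37)*((17 + Y)/(4 + 20)) = (-16 - 37)*((17 - 21)/(4 + 20)) = -(-212)/24 = -53*(-⅙) = 53/6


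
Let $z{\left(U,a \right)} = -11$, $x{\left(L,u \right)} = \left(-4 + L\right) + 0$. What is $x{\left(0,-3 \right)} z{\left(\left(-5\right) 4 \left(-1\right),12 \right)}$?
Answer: $44$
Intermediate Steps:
$x{\left(L,u \right)} = -4 + L$
$x{\left(0,-3 \right)} z{\left(\left(-5\right) 4 \left(-1\right),12 \right)} = \left(-4 + 0\right) \left(-11\right) = \left(-4\right) \left(-11\right) = 44$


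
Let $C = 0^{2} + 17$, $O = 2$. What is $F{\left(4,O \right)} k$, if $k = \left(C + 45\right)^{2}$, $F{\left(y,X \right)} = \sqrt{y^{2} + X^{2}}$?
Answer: $7688 \sqrt{5} \approx 17191.0$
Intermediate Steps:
$C = 17$ ($C = 0 + 17 = 17$)
$F{\left(y,X \right)} = \sqrt{X^{2} + y^{2}}$
$k = 3844$ ($k = \left(17 + 45\right)^{2} = 62^{2} = 3844$)
$F{\left(4,O \right)} k = \sqrt{2^{2} + 4^{2}} \cdot 3844 = \sqrt{4 + 16} \cdot 3844 = \sqrt{20} \cdot 3844 = 2 \sqrt{5} \cdot 3844 = 7688 \sqrt{5}$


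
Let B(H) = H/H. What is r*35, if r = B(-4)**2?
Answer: 35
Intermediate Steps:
B(H) = 1
r = 1 (r = 1**2 = 1)
r*35 = 1*35 = 35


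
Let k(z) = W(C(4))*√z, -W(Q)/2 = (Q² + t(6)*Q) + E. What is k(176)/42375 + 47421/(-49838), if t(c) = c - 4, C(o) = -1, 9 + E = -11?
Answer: -47421/49838 + 56*√11/14125 ≈ -0.93835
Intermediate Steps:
E = -20 (E = -9 - 11 = -20)
t(c) = -4 + c
W(Q) = 40 - 4*Q - 2*Q² (W(Q) = -2*((Q² + (-4 + 6)*Q) - 20) = -2*((Q² + 2*Q) - 20) = -2*(-20 + Q² + 2*Q) = 40 - 4*Q - 2*Q²)
k(z) = 42*√z (k(z) = (40 - 4*(-1) - 2*(-1)²)*√z = (40 + 4 - 2*1)*√z = (40 + 4 - 2)*√z = 42*√z)
k(176)/42375 + 47421/(-49838) = (42*√176)/42375 + 47421/(-49838) = (42*(4*√11))*(1/42375) + 47421*(-1/49838) = (168*√11)*(1/42375) - 47421/49838 = 56*√11/14125 - 47421/49838 = -47421/49838 + 56*√11/14125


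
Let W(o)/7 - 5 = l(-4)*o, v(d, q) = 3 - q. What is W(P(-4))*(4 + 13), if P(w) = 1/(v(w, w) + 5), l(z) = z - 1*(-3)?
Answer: 7021/12 ≈ 585.08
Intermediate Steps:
l(z) = 3 + z (l(z) = z + 3 = 3 + z)
P(w) = 1/(8 - w) (P(w) = 1/((3 - w) + 5) = 1/(8 - w))
W(o) = 35 - 7*o (W(o) = 35 + 7*((3 - 4)*o) = 35 + 7*(-o) = 35 - 7*o)
W(P(-4))*(4 + 13) = (35 - (-7)/(-8 - 4))*(4 + 13) = (35 - (-7)/(-12))*17 = (35 - (-7)*(-1)/12)*17 = (35 - 7*1/12)*17 = (35 - 7/12)*17 = (413/12)*17 = 7021/12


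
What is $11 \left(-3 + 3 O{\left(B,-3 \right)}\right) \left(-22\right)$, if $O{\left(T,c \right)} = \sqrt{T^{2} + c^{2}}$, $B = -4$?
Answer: $-2904$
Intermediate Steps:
$11 \left(-3 + 3 O{\left(B,-3 \right)}\right) \left(-22\right) = 11 \left(-3 + 3 \sqrt{\left(-4\right)^{2} + \left(-3\right)^{2}}\right) \left(-22\right) = 11 \left(-3 + 3 \sqrt{16 + 9}\right) \left(-22\right) = 11 \left(-3 + 3 \sqrt{25}\right) \left(-22\right) = 11 \left(-3 + 3 \cdot 5\right) \left(-22\right) = 11 \left(-3 + 15\right) \left(-22\right) = 11 \cdot 12 \left(-22\right) = 132 \left(-22\right) = -2904$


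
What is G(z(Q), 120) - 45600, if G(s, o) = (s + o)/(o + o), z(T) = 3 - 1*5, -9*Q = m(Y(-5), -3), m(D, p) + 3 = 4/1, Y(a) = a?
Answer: -5471941/120 ≈ -45600.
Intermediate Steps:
m(D, p) = 1 (m(D, p) = -3 + 4/1 = -3 + 4*1 = -3 + 4 = 1)
Q = -⅑ (Q = -⅑*1 = -⅑ ≈ -0.11111)
z(T) = -2 (z(T) = 3 - 5 = -2)
G(s, o) = (o + s)/(2*o) (G(s, o) = (o + s)/((2*o)) = (o + s)*(1/(2*o)) = (o + s)/(2*o))
G(z(Q), 120) - 45600 = (½)*(120 - 2)/120 - 45600 = (½)*(1/120)*118 - 45600 = 59/120 - 45600 = -5471941/120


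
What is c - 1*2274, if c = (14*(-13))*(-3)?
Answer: -1728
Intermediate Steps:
c = 546 (c = -182*(-3) = 546)
c - 1*2274 = 546 - 1*2274 = 546 - 2274 = -1728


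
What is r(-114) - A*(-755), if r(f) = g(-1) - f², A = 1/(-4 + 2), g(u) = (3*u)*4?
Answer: -26771/2 ≈ -13386.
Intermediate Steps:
g(u) = 12*u
A = -½ (A = 1/(-2) = -½ ≈ -0.50000)
r(f) = -12 - f² (r(f) = 12*(-1) - f² = -12 - f²)
r(-114) - A*(-755) = (-12 - 1*(-114)²) - (-1)*(-755)/2 = (-12 - 1*12996) - 1*755/2 = (-12 - 12996) - 755/2 = -13008 - 755/2 = -26771/2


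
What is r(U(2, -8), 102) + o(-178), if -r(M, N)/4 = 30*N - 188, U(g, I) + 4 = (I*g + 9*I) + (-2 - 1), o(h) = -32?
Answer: -11520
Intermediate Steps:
U(g, I) = -7 + 9*I + I*g (U(g, I) = -4 + ((I*g + 9*I) + (-2 - 1)) = -4 + ((9*I + I*g) - 3) = -4 + (-3 + 9*I + I*g) = -7 + 9*I + I*g)
r(M, N) = 752 - 120*N (r(M, N) = -4*(30*N - 188) = -4*(-188 + 30*N) = 752 - 120*N)
r(U(2, -8), 102) + o(-178) = (752 - 120*102) - 32 = (752 - 12240) - 32 = -11488 - 32 = -11520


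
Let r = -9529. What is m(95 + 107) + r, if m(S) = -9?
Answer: -9538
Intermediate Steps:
m(95 + 107) + r = -9 - 9529 = -9538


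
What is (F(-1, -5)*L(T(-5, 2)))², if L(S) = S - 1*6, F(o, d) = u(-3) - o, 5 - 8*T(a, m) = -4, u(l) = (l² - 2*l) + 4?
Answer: 38025/4 ≈ 9506.3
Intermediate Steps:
u(l) = 4 + l² - 2*l
T(a, m) = 9/8 (T(a, m) = 5/8 - ⅛*(-4) = 5/8 + ½ = 9/8)
F(o, d) = 19 - o (F(o, d) = (4 + (-3)² - 2*(-3)) - o = (4 + 9 + 6) - o = 19 - o)
L(S) = -6 + S (L(S) = S - 6 = -6 + S)
(F(-1, -5)*L(T(-5, 2)))² = ((19 - 1*(-1))*(-6 + 9/8))² = ((19 + 1)*(-39/8))² = (20*(-39/8))² = (-195/2)² = 38025/4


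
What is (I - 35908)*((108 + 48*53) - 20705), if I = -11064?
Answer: 847985516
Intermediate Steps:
(I - 35908)*((108 + 48*53) - 20705) = (-11064 - 35908)*((108 + 48*53) - 20705) = -46972*((108 + 2544) - 20705) = -46972*(2652 - 20705) = -46972*(-18053) = 847985516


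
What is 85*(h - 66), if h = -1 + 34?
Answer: -2805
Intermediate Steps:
h = 33
85*(h - 66) = 85*(33 - 66) = 85*(-33) = -2805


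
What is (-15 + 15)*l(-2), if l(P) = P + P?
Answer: 0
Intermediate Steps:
l(P) = 2*P
(-15 + 15)*l(-2) = (-15 + 15)*(2*(-2)) = 0*(-4) = 0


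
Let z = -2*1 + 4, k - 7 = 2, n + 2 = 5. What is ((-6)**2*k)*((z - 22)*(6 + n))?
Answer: -58320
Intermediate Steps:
n = 3 (n = -2 + 5 = 3)
k = 9 (k = 7 + 2 = 9)
z = 2 (z = -2 + 4 = 2)
((-6)**2*k)*((z - 22)*(6 + n)) = ((-6)**2*9)*((2 - 22)*(6 + 3)) = (36*9)*(-20*9) = 324*(-180) = -58320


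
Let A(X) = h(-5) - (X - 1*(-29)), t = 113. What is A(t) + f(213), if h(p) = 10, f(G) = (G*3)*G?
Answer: 135975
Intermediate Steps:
f(G) = 3*G² (f(G) = (3*G)*G = 3*G²)
A(X) = -19 - X (A(X) = 10 - (X - 1*(-29)) = 10 - (X + 29) = 10 - (29 + X) = 10 + (-29 - X) = -19 - X)
A(t) + f(213) = (-19 - 1*113) + 3*213² = (-19 - 113) + 3*45369 = -132 + 136107 = 135975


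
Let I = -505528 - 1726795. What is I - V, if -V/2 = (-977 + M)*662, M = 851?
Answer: -2399147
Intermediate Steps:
I = -2232323
V = 166824 (V = -2*(-977 + 851)*662 = -(-252)*662 = -2*(-83412) = 166824)
I - V = -2232323 - 1*166824 = -2232323 - 166824 = -2399147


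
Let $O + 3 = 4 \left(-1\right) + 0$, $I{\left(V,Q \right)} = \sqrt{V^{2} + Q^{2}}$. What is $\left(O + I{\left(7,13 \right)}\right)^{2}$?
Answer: $\left(7 - \sqrt{218}\right)^{2} \approx 60.292$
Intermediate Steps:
$I{\left(V,Q \right)} = \sqrt{Q^{2} + V^{2}}$
$O = -7$ ($O = -3 + \left(4 \left(-1\right) + 0\right) = -3 + \left(-4 + 0\right) = -3 - 4 = -7$)
$\left(O + I{\left(7,13 \right)}\right)^{2} = \left(-7 + \sqrt{13^{2} + 7^{2}}\right)^{2} = \left(-7 + \sqrt{169 + 49}\right)^{2} = \left(-7 + \sqrt{218}\right)^{2}$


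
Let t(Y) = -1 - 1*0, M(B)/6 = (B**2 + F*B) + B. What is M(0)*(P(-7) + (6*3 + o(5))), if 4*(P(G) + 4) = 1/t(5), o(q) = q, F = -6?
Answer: 0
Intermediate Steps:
M(B) = -30*B + 6*B**2 (M(B) = 6*((B**2 - 6*B) + B) = 6*(B**2 - 5*B) = -30*B + 6*B**2)
t(Y) = -1 (t(Y) = -1 + 0 = -1)
P(G) = -17/4 (P(G) = -4 + (1/4)/(-1) = -4 + (1/4)*(-1) = -4 - 1/4 = -17/4)
M(0)*(P(-7) + (6*3 + o(5))) = (6*0*(-5 + 0))*(-17/4 + (6*3 + 5)) = (6*0*(-5))*(-17/4 + (18 + 5)) = 0*(-17/4 + 23) = 0*(75/4) = 0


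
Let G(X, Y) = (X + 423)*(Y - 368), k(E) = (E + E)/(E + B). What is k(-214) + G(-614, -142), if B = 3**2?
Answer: 19969478/205 ≈ 97412.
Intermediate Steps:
B = 9
k(E) = 2*E/(9 + E) (k(E) = (E + E)/(E + 9) = (2*E)/(9 + E) = 2*E/(9 + E))
G(X, Y) = (-368 + Y)*(423 + X) (G(X, Y) = (423 + X)*(-368 + Y) = (-368 + Y)*(423 + X))
k(-214) + G(-614, -142) = 2*(-214)/(9 - 214) + (-155664 - 368*(-614) + 423*(-142) - 614*(-142)) = 2*(-214)/(-205) + (-155664 + 225952 - 60066 + 87188) = 2*(-214)*(-1/205) + 97410 = 428/205 + 97410 = 19969478/205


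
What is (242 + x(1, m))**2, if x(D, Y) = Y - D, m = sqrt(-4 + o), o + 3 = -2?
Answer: 58072 + 1446*I ≈ 58072.0 + 1446.0*I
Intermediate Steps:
o = -5 (o = -3 - 2 = -5)
m = 3*I (m = sqrt(-4 - 5) = sqrt(-9) = 3*I ≈ 3.0*I)
(242 + x(1, m))**2 = (242 + (3*I - 1*1))**2 = (242 + (3*I - 1))**2 = (242 + (-1 + 3*I))**2 = (241 + 3*I)**2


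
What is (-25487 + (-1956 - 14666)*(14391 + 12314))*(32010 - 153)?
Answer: -14141831916429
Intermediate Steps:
(-25487 + (-1956 - 14666)*(14391 + 12314))*(32010 - 153) = (-25487 - 16622*26705)*31857 = (-25487 - 443890510)*31857 = -443915997*31857 = -14141831916429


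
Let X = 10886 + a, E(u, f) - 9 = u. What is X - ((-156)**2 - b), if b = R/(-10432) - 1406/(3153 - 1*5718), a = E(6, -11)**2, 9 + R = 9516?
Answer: -18625543477/1408320 ≈ -13225.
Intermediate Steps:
E(u, f) = 9 + u
R = 9507 (R = -9 + 9516 = 9507)
a = 225 (a = (9 + 6)**2 = 15**2 = 225)
b = -511477/1408320 (b = 9507/(-10432) - 1406/(3153 - 1*5718) = 9507*(-1/10432) - 1406/(3153 - 5718) = -9507/10432 - 1406/(-2565) = -9507/10432 - 1406*(-1/2565) = -9507/10432 + 74/135 = -511477/1408320 ≈ -0.36318)
X = 11111 (X = 10886 + 225 = 11111)
X - ((-156)**2 - b) = 11111 - ((-156)**2 - 1*(-511477/1408320)) = 11111 - (24336 + 511477/1408320) = 11111 - 1*34273386997/1408320 = 11111 - 34273386997/1408320 = -18625543477/1408320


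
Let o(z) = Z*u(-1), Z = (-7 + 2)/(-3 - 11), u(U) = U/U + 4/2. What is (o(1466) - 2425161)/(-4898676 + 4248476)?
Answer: 33952239/9102800 ≈ 3.7299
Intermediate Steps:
u(U) = 3 (u(U) = 1 + 4*(½) = 1 + 2 = 3)
Z = 5/14 (Z = -5/(-14) = -5*(-1/14) = 5/14 ≈ 0.35714)
o(z) = 15/14 (o(z) = (5/14)*3 = 15/14)
(o(1466) - 2425161)/(-4898676 + 4248476) = (15/14 - 2425161)/(-4898676 + 4248476) = -33952239/14/(-650200) = -33952239/14*(-1/650200) = 33952239/9102800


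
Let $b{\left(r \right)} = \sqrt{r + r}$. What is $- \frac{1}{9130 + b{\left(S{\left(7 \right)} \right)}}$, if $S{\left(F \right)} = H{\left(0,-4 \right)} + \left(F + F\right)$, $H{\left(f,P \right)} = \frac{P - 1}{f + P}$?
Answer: $- \frac{18260}{166713739} + \frac{\sqrt{122}}{166713739} \approx -0.00010946$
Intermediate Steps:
$H{\left(f,P \right)} = \frac{-1 + P}{P + f}$
$S{\left(F \right)} = \frac{5}{4} + 2 F$ ($S{\left(F \right)} = \frac{-1 - 4}{-4 + 0} + \left(F + F\right) = \frac{1}{-4} \left(-5\right) + 2 F = \left(- \frac{1}{4}\right) \left(-5\right) + 2 F = \frac{5}{4} + 2 F$)
$b{\left(r \right)} = \sqrt{2} \sqrt{r}$ ($b{\left(r \right)} = \sqrt{2 r} = \sqrt{2} \sqrt{r}$)
$- \frac{1}{9130 + b{\left(S{\left(7 \right)} \right)}} = - \frac{1}{9130 + \sqrt{2} \sqrt{\frac{5}{4} + 2 \cdot 7}} = - \frac{1}{9130 + \sqrt{2} \sqrt{\frac{5}{4} + 14}} = - \frac{1}{9130 + \sqrt{2} \sqrt{\frac{61}{4}}} = - \frac{1}{9130 + \sqrt{2} \frac{\sqrt{61}}{2}} = - \frac{1}{9130 + \frac{\sqrt{122}}{2}}$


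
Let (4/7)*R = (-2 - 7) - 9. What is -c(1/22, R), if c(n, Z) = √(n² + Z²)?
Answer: -5*√19210/22 ≈ -31.500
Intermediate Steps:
R = -63/2 (R = 7*((-2 - 7) - 9)/4 = 7*(-9 - 9)/4 = (7/4)*(-18) = -63/2 ≈ -31.500)
c(n, Z) = √(Z² + n²)
-c(1/22, R) = -√((-63/2)² + (1/22)²) = -√(3969/4 + (1/22)²) = -√(3969/4 + 1/484) = -√(240125/242) = -5*√19210/22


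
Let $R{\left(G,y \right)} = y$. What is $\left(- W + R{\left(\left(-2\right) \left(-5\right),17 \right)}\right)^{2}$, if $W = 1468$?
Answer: $2105401$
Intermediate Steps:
$\left(- W + R{\left(\left(-2\right) \left(-5\right),17 \right)}\right)^{2} = \left(\left(-1\right) 1468 + 17\right)^{2} = \left(-1468 + 17\right)^{2} = \left(-1451\right)^{2} = 2105401$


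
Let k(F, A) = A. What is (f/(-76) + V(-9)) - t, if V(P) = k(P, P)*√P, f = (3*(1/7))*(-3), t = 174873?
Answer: -93032427/532 - 27*I ≈ -1.7487e+5 - 27.0*I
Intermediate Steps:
f = -9/7 (f = (3*(1*(⅐)))*(-3) = (3*(⅐))*(-3) = (3/7)*(-3) = -9/7 ≈ -1.2857)
V(P) = P^(3/2) (V(P) = P*√P = P^(3/2))
(f/(-76) + V(-9)) - t = (-9/7/(-76) + (-9)^(3/2)) - 1*174873 = (-1/76*(-9/7) - 27*I) - 174873 = (9/532 - 27*I) - 174873 = -93032427/532 - 27*I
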